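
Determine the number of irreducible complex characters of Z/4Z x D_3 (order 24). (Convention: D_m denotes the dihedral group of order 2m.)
12

Explanation: The number of irreducible complex representations of a finite group equals its number of conjugacy classes. For a direct product, #classes(G x H) = #classes(G) * #classes(H). Z/4Z has 4 classes (abelian), D_3 has 3 classes, so 4 * 3 = 12, so Z/4Z x D_3 (order 24) has exactly 12 irreducible complex representations.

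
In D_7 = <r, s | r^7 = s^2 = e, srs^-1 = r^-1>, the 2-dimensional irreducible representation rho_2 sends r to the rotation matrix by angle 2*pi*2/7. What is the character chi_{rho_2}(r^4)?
chi_{rho_2}(r^4) = 2*cos(2*pi*2*4/7) = 2*cos(16*pi/7)

rho_2(r^4) is rotation by angle 2*pi*2*4/7, whose trace is 2*cos(2*pi*2*4/7) = 2*cos(16*pi/7).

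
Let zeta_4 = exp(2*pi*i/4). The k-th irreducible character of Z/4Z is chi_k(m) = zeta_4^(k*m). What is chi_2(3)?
chi_2(3) = zeta_4^6 = -1

Explanation: chi_2(3) = zeta_4^(2*3) = zeta_4^6. Since zeta_4^4 = 1, this equals zeta_4^2 = exp(2*pi*i*2/4) = -1.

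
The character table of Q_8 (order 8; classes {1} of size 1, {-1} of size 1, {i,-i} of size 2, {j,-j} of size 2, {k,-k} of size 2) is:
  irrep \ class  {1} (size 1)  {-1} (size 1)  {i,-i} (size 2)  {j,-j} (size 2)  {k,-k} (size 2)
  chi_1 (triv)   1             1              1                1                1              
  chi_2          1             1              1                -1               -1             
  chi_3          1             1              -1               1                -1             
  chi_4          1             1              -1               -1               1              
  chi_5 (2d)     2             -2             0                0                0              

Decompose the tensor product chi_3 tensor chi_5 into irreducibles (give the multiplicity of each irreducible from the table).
chi_3 tensor chi_5 = chi_5 (all other irreducibles have multiplicity 0).

Why: The character of a tensor product is the pointwise product (chi_3 * chi_5)(C) = chi_3(C) * chi_5(C):
  {1}: (1)*(2), {-1}: (1)*(-2), {i,-i}: (-1)*(0), {j,-j}: (1)*(0), {k,-k}: (-1)*(0)
so (chi_3 * chi_5) takes values
  {1} -> 2, {-1} -> -2, {i,-i} -> 0, {j,-j} -> 0, {k,-k} -> 0.
Now take the inner product of this character with each irreducible chi from the table, <chi_3*chi_5, chi> = (1/8) sum_C |C| (chi_3*chi_5)(C) conj(chi(C)):
  <chi_3*chi_5, chi_1> = (1/8)[1*(2)*conj(1) + 1*(-2)*conj(1) + 2*(0)*conj(1) + 2*(0)*conj(1) + 2*(0)*conj(1)]
      = (1/8)[(2) + (-2) + (0) + (0) + (0)] = 0/8 = 0
  <chi_3*chi_5, chi_2> = (1/8)[1*(2)*conj(1) + 1*(-2)*conj(1) + 2*(0)*conj(1) + 2*(0)*conj(-1) + 2*(0)*conj(-1)]
      = (1/8)[(2) + (-2) + (0) + (0) + (0)] = 0/8 = 0
  <chi_3*chi_5, chi_3> = (1/8)[1*(2)*conj(1) + 1*(-2)*conj(1) + 2*(0)*conj(-1) + 2*(0)*conj(1) + 2*(0)*conj(-1)]
      = (1/8)[(2) + (-2) + (0) + (0) + (0)] = 0/8 = 0
  <chi_3*chi_5, chi_4> = (1/8)[1*(2)*conj(1) + 1*(-2)*conj(1) + 2*(0)*conj(-1) + 2*(0)*conj(-1) + 2*(0)*conj(1)]
      = (1/8)[(2) + (-2) + (0) + (0) + (0)] = 0/8 = 0
  <chi_3*chi_5, chi_5> = (1/8)[1*(2)*conj(2) + 1*(-2)*conj(-2) + 2*(0)*conj(0) + 2*(0)*conj(0) + 2*(0)*conj(0)]
      = (1/8)[(4) + (4) + (0) + (0) + (0)] = 8/8 = 1
Hence the multiplicities are chi_5: 1. Dimension check: dim(chi_3)*dim(chi_5) = 1*2 = 2 and sum (mult * dim) = 1*2 = 2.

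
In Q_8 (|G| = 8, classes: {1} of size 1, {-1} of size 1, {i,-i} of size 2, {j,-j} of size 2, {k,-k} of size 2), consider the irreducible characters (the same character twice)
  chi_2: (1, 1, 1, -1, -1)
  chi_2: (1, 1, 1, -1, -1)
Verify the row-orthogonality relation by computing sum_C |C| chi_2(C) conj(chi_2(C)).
Sum = 8 = |G| = 8; so <chi_2, chi_2> = 1 (norm-1 confirms irreducibility).

Explanation: Compute term by term over conjugacy classes (|C| * chi_2(C) * conj(chi_2(C))):
  1*(1)*conj(1) + 1*(1)*conj(1) + 2*(1)*conj(1) + 2*(-1)*conj(-1) + 2*(-1)*conj(-1)
  = (1) + (1) + (2) + (2) + (2)
  = 8.
Dividing by |G| = 8 gives 8/8 = 1, matching the row-orthogonality relation <chi_2, chi_2> = [chi_2 = chi_2].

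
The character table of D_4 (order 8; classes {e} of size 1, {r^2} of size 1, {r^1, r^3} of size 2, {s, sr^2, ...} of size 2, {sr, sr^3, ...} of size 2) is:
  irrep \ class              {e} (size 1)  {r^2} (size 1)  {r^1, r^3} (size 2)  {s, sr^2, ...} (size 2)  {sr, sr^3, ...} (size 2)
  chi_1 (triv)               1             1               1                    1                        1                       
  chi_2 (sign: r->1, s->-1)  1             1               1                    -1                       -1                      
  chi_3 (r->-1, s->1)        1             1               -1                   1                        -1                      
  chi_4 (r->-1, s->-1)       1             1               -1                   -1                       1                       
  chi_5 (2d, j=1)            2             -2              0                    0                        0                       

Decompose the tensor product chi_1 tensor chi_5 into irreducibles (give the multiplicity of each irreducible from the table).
chi_1 tensor chi_5 = chi_5 (all other irreducibles have multiplicity 0).

Proof sketch: The character of a tensor product is the pointwise product (chi_1 * chi_5)(C) = chi_1(C) * chi_5(C):
  {e}: (1)*(2), {r^2}: (1)*(-2), {r^1, r^3}: (1)*(0), {s, sr^2, ...}: (1)*(0), {sr, sr^3, ...}: (1)*(0)
so (chi_1 * chi_5) takes values
  {e} -> 2, {r^2} -> -2, {r^1, r^3} -> 0, {s, sr^2, ...} -> 0, {sr, sr^3, ...} -> 0.
Now take the inner product of this character with each irreducible chi from the table, <chi_1*chi_5, chi> = (1/8) sum_C |C| (chi_1*chi_5)(C) conj(chi(C)):
  <chi_1*chi_5, chi_1> = (1/8)[1*(2)*conj(1) + 1*(-2)*conj(1) + 2*(0)*conj(1) + 2*(0)*conj(1) + 2*(0)*conj(1)]
      = (1/8)[(2) + (-2) + (0) + (0) + (0)] = 0/8 = 0
  <chi_1*chi_5, chi_2> = (1/8)[1*(2)*conj(1) + 1*(-2)*conj(1) + 2*(0)*conj(1) + 2*(0)*conj(-1) + 2*(0)*conj(-1)]
      = (1/8)[(2) + (-2) + (0) + (0) + (0)] = 0/8 = 0
  <chi_1*chi_5, chi_3> = (1/8)[1*(2)*conj(1) + 1*(-2)*conj(1) + 2*(0)*conj(-1) + 2*(0)*conj(1) + 2*(0)*conj(-1)]
      = (1/8)[(2) + (-2) + (0) + (0) + (0)] = 0/8 = 0
  <chi_1*chi_5, chi_4> = (1/8)[1*(2)*conj(1) + 1*(-2)*conj(1) + 2*(0)*conj(-1) + 2*(0)*conj(-1) + 2*(0)*conj(1)]
      = (1/8)[(2) + (-2) + (0) + (0) + (0)] = 0/8 = 0
  <chi_1*chi_5, chi_5> = (1/8)[1*(2)*conj(2) + 1*(-2)*conj(-2) + 2*(0)*conj(0) + 2*(0)*conj(0) + 2*(0)*conj(0)]
      = (1/8)[(4) + (4) + (0) + (0) + (0)] = 8/8 = 1
Hence the multiplicities are chi_5: 1. Dimension check: dim(chi_1)*dim(chi_5) = 1*2 = 2 and sum (mult * dim) = 1*2 = 2.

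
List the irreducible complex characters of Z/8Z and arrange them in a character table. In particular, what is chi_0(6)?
Character table of Z/8Z (irreps indexed chi_0,...,chi_7 with chi_k(m) = zeta_8^(k*m), zeta_8 = exp(2*pi*i/8)):
  irrep \ class  {0} (size 1)  {1} (size 1)    {2} (size 1)  {3} (size 1)    {4} (size 1)  {5} (size 1)    {6} (size 1)  {7} (size 1)  
  chi_0          1             1               1             1               1             1               1             1             
  chi_1          1             exp(I*pi/4)     I             exp(3*I*pi/4)   -1            exp(-3*I*pi/4)  -I            exp(-I*pi/4)  
  chi_2          1             I               -1            -I              1             I               -1            -I            
  chi_3          1             exp(3*I*pi/4)   -I            exp(I*pi/4)     -1            exp(-I*pi/4)    I             exp(-3*I*pi/4)
  chi_4          1             -1              1             -1              1             -1              1             -1            
  chi_5          1             exp(-3*I*pi/4)  I             exp(-I*pi/4)    -1            exp(I*pi/4)     -I            exp(3*I*pi/4) 
  chi_6          1             -I              -1            I               1             -I              -1            I             
  chi_7          1             exp(-I*pi/4)    -I            exp(-3*I*pi/4)  -1            exp(3*I*pi/4)   I             exp(I*pi/4)   

Spot check: chi_0(6) = zeta_8^(0*6) = zeta_8^0 = 1.

Z/8Z is abelian, so all 8 irreducible complex representations are 1-dimensional. They are given by chi_k(m) = zeta_8^(k*m) for k = 0,...,7. Row orthogonality: sum_m chi_k(m) conj(chi_l(m)) = 8 * [k = l].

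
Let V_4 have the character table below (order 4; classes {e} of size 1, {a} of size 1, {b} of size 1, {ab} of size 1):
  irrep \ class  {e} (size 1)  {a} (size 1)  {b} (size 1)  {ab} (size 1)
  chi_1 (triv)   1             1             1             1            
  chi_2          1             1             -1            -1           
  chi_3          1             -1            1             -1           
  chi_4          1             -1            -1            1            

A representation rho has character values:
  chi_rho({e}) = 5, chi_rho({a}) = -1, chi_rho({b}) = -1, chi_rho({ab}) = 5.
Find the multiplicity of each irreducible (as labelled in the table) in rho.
Multiplicities: chi_1: 2, chi_2: 0, chi_3: 0, chi_4: 3.

Details: Use <chi_rho, chi> = (1/|G|) sum_C |C| * chi_rho(C) * conj(chi(C)) with |G| = 4 for each irreducible chi in the table:
  <chi_rho, chi_1> = (1/4)[1*(5)*conj(1) + 1*(-1)*conj(1) + 1*(-1)*conj(1) + 1*(5)*conj(1)]
      = (1/4)[(5) + (-1) + (-1) + (5)] = 8/4 = 2
  <chi_rho, chi_2> = (1/4)[1*(5)*conj(1) + 1*(-1)*conj(1) + 1*(-1)*conj(-1) + 1*(5)*conj(-1)]
      = (1/4)[(5) + (-1) + (1) + (-5)] = 0/4 = 0
  <chi_rho, chi_3> = (1/4)[1*(5)*conj(1) + 1*(-1)*conj(-1) + 1*(-1)*conj(1) + 1*(5)*conj(-1)]
      = (1/4)[(5) + (1) + (-1) + (-5)] = 0/4 = 0
  <chi_rho, chi_4> = (1/4)[1*(5)*conj(1) + 1*(-1)*conj(-1) + 1*(-1)*conj(-1) + 1*(5)*conj(1)]
      = (1/4)[(5) + (1) + (1) + (5)] = 12/4 = 3
Dimension check: dim(rho) = sum (mult * dim) = 2*1 + 0*1 + 0*1 + 3*1 = 5 = chi_rho(e) = 5.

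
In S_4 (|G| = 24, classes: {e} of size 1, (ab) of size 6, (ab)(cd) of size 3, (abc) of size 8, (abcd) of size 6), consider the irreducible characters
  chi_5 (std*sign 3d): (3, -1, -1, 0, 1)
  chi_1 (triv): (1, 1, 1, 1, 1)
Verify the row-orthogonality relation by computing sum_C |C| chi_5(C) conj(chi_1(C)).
Sum = 0; so <chi_5, chi_1> = 0 (distinct irreducibles are orthogonal).

Justification: Compute term by term over conjugacy classes (|C| * chi_5(C) * conj(chi_1(C))):
  1*(3)*conj(1) + 6*(-1)*conj(1) + 3*(-1)*conj(1) + 8*(0)*conj(1) + 6*(1)*conj(1)
  = (3) + (-6) + (-3) + (0) + (6)
  = 0.
Dividing by |G| = 24 gives 0/24 = 0, matching the row-orthogonality relation <chi_5, chi_1> = [chi_5 = chi_1].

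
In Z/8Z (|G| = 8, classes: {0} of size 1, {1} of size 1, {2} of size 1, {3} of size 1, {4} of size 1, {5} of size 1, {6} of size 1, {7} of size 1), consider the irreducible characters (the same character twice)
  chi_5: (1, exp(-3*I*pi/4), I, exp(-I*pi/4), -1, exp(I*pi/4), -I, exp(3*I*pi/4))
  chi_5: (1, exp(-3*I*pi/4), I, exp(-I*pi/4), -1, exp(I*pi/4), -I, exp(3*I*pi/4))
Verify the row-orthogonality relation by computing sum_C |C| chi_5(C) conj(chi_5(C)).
Sum = 8 = |G| = 8; so <chi_5, chi_5> = 1 (norm-1 confirms irreducibility).

Why: Compute term by term over conjugacy classes (|C| * chi_5(C) * conj(chi_5(C))):
  1*(1)*conj(1) + 1*(exp(-3*I*pi/4))*conj(exp(-3*I*pi/4)) + 1*(I)*conj(I) + 1*(exp(-I*pi/4))*conj(exp(-I*pi/4)) + 1*(-1)*conj(-1) + 1*(exp(I*pi/4))*conj(exp(I*pi/4)) + 1*(-I)*conj(-I) + 1*(exp(3*I*pi/4))*conj(exp(3*I*pi/4))
  = (1) + (1) + (1) + (1) + (1) + (1) + (1) + (1)
  = 8.
(Exp terms are combined using exp(i*s)*conj(exp(i*t)) = exp(i*(s-t)), and sums of them are collapsed using the identity that for every m > 1 the m distinct m-th roots of unity sum to 0, e.g. 1 + exp(2*I*pi/3) + exp(-2*I*pi/3) = 0.)
Dividing by |G| = 8 gives 8/8 = 1, matching the row-orthogonality relation <chi_5, chi_5> = [chi_5 = chi_5].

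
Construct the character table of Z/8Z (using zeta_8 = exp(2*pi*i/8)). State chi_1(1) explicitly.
Character table of Z/8Z (irreps indexed chi_0,...,chi_7 with chi_k(m) = zeta_8^(k*m), zeta_8 = exp(2*pi*i/8)):
  irrep \ class  {0} (size 1)  {1} (size 1)    {2} (size 1)  {3} (size 1)    {4} (size 1)  {5} (size 1)    {6} (size 1)  {7} (size 1)  
  chi_0          1             1               1             1               1             1               1             1             
  chi_1          1             exp(I*pi/4)     I             exp(3*I*pi/4)   -1            exp(-3*I*pi/4)  -I            exp(-I*pi/4)  
  chi_2          1             I               -1            -I              1             I               -1            -I            
  chi_3          1             exp(3*I*pi/4)   -I            exp(I*pi/4)     -1            exp(-I*pi/4)    I             exp(-3*I*pi/4)
  chi_4          1             -1              1             -1              1             -1              1             -1            
  chi_5          1             exp(-3*I*pi/4)  I             exp(-I*pi/4)    -1            exp(I*pi/4)     -I            exp(3*I*pi/4) 
  chi_6          1             -I              -1            I               1             -I              -1            I             
  chi_7          1             exp(-I*pi/4)    -I            exp(-3*I*pi/4)  -1            exp(3*I*pi/4)   I             exp(I*pi/4)   

Spot check: chi_1(1) = zeta_8^(1*1) = zeta_8^1 = exp(I*pi/4).

Z/8Z is abelian, so all 8 irreducible complex representations are 1-dimensional. They are given by chi_k(m) = zeta_8^(k*m) for k = 0,...,7. Row orthogonality: sum_m chi_k(m) conj(chi_l(m)) = 8 * [k = l].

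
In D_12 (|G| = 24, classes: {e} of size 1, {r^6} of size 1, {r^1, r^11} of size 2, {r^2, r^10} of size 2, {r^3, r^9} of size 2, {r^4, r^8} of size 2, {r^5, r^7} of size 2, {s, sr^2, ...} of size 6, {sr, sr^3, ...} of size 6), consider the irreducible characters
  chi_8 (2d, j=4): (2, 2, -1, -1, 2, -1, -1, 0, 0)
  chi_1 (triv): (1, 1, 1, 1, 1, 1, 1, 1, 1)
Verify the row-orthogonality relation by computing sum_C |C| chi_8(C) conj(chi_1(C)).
Sum = 0; so <chi_8, chi_1> = 0 (distinct irreducibles are orthogonal).

Working: Compute term by term over conjugacy classes (|C| * chi_8(C) * conj(chi_1(C))):
  1*(2)*conj(1) + 1*(2)*conj(1) + 2*(-1)*conj(1) + 2*(-1)*conj(1) + 2*(2)*conj(1) + 2*(-1)*conj(1) + 2*(-1)*conj(1) + 6*(0)*conj(1) + 6*(0)*conj(1)
  = (2) + (2) + (-2) + (-2) + (4) + (-2) + (-2) + (0) + (0)
  = 0.
Dividing by |G| = 24 gives 0/24 = 0, matching the row-orthogonality relation <chi_8, chi_1> = [chi_8 = chi_1].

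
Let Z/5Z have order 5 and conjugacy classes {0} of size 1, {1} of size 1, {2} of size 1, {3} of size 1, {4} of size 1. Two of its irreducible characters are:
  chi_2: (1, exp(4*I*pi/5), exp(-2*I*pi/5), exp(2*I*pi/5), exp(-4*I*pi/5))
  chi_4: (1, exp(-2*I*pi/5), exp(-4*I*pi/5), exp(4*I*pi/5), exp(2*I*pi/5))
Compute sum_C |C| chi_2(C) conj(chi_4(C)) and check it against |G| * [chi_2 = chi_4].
Sum = 0; so <chi_2, chi_4> = 0 (distinct irreducibles are orthogonal).

Details: Compute term by term over conjugacy classes (|C| * chi_2(C) * conj(chi_4(C))):
  1*(1)*conj(1) + 1*(exp(4*I*pi/5))*conj(exp(-2*I*pi/5)) + 1*(exp(-2*I*pi/5))*conj(exp(-4*I*pi/5)) + 1*(exp(2*I*pi/5))*conj(exp(4*I*pi/5)) + 1*(exp(-4*I*pi/5))*conj(exp(2*I*pi/5))
  = (1) + (exp(-4*I*pi/5)) + (exp(2*I*pi/5)) + (exp(-2*I*pi/5)) + (exp(4*I*pi/5))
  = 0.
(Exp terms are combined using exp(i*s)*conj(exp(i*t)) = exp(i*(s-t)), and sums of them are collapsed using the identity that for every m > 1 the m distinct m-th roots of unity sum to 0, e.g. 1 + exp(2*I*pi/3) + exp(-2*I*pi/3) = 0.)
Dividing by |G| = 5 gives 0/5 = 0, matching the row-orthogonality relation <chi_2, chi_4> = [chi_2 = chi_4].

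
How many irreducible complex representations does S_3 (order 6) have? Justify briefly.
3

The number of irreducible complex representations of a finite group equals its number of conjugacy classes. Conjugacy classes in S_3 correspond to cycle types, i.e. partitions of 3; there are p(3) = 3 of them, so S_3 (order 6) has exactly 3 irreducible complex representations.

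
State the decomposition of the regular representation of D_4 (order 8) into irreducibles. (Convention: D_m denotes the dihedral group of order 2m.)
Each irreducible V_i of dimension d_i appears with multiplicity d_i, i.e. rho_reg = (direct sum over all irreducibles V_i) d_i V_i. The irreducible dimensions for D_4 are 1, 1, 1, 1, 2: 4 irreducibles of dimension 1, each with multiplicity 1; 1 irreducible of dimension 2, with multiplicity 2. Total dimension 4*1*1 + 1*2*2 = 8 = |G|.

Proof sketch: General theorem: in the regular representation of a finite group G, each irreducible appears with multiplicity equal to its dimension. Check: dim(rho_reg) = sum d_i^2 = 1 + 1 + 1 + 1 + 4 = 8 = |G|.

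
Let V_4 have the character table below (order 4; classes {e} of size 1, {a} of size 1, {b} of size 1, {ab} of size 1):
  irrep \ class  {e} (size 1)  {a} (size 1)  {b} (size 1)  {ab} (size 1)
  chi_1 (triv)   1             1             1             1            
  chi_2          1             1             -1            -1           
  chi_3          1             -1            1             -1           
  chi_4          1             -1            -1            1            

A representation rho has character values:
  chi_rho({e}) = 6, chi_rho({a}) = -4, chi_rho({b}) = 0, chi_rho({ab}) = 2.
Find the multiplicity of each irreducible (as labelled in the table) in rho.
Multiplicities: chi_1: 1, chi_2: 0, chi_3: 2, chi_4: 3.

Argument: Use <chi_rho, chi> = (1/|G|) sum_C |C| * chi_rho(C) * conj(chi(C)) with |G| = 4 for each irreducible chi in the table:
  <chi_rho, chi_1> = (1/4)[1*(6)*conj(1) + 1*(-4)*conj(1) + 1*(0)*conj(1) + 1*(2)*conj(1)]
      = (1/4)[(6) + (-4) + (0) + (2)] = 4/4 = 1
  <chi_rho, chi_2> = (1/4)[1*(6)*conj(1) + 1*(-4)*conj(1) + 1*(0)*conj(-1) + 1*(2)*conj(-1)]
      = (1/4)[(6) + (-4) + (0) + (-2)] = 0/4 = 0
  <chi_rho, chi_3> = (1/4)[1*(6)*conj(1) + 1*(-4)*conj(-1) + 1*(0)*conj(1) + 1*(2)*conj(-1)]
      = (1/4)[(6) + (4) + (0) + (-2)] = 8/4 = 2
  <chi_rho, chi_4> = (1/4)[1*(6)*conj(1) + 1*(-4)*conj(-1) + 1*(0)*conj(-1) + 1*(2)*conj(1)]
      = (1/4)[(6) + (4) + (0) + (2)] = 12/4 = 3
Dimension check: dim(rho) = sum (mult * dim) = 1*1 + 0*1 + 2*1 + 3*1 = 6 = chi_rho(e) = 6.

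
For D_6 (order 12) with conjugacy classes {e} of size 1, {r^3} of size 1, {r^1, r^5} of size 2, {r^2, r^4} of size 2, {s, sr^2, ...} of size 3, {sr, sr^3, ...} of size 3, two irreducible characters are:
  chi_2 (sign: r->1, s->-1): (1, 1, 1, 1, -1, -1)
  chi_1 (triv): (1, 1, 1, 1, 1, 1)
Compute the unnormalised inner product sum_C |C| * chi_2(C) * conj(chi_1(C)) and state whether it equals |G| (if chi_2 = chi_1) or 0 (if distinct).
Sum = 0; so <chi_2, chi_1> = 0 (distinct irreducibles are orthogonal).

Compute term by term over conjugacy classes (|C| * chi_2(C) * conj(chi_1(C))):
  1*(1)*conj(1) + 1*(1)*conj(1) + 2*(1)*conj(1) + 2*(1)*conj(1) + 3*(-1)*conj(1) + 3*(-1)*conj(1)
  = (1) + (1) + (2) + (2) + (-3) + (-3)
  = 0.
Dividing by |G| = 12 gives 0/12 = 0, matching the row-orthogonality relation <chi_2, chi_1> = [chi_2 = chi_1].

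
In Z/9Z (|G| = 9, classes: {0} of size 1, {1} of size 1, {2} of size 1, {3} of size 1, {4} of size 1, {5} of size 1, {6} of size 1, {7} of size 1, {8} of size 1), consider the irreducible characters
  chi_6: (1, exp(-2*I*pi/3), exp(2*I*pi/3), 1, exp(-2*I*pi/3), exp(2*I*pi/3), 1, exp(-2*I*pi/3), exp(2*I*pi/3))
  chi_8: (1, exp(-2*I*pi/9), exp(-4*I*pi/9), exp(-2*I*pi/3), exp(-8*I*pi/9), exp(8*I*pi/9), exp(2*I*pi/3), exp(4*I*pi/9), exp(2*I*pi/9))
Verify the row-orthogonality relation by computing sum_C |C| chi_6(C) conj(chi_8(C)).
Sum = 0; so <chi_6, chi_8> = 0 (distinct irreducibles are orthogonal).

Argument: Compute term by term over conjugacy classes (|C| * chi_6(C) * conj(chi_8(C))):
  1*(1)*conj(1) + 1*(exp(-2*I*pi/3))*conj(exp(-2*I*pi/9)) + 1*(exp(2*I*pi/3))*conj(exp(-4*I*pi/9)) + 1*(1)*conj(exp(-2*I*pi/3)) + 1*(exp(-2*I*pi/3))*conj(exp(-8*I*pi/9)) + 1*(exp(2*I*pi/3))*conj(exp(8*I*pi/9)) + 1*(1)*conj(exp(2*I*pi/3)) + 1*(exp(-2*I*pi/3))*conj(exp(4*I*pi/9)) + 1*(exp(2*I*pi/3))*conj(exp(2*I*pi/9))
  = (1) + (exp(-4*I*pi/9)) + (exp(-8*I*pi/9)) + (exp(2*I*pi/3)) + (exp(2*I*pi/9)) + (exp(-2*I*pi/9)) + (exp(-2*I*pi/3)) + (exp(8*I*pi/9)) + (exp(4*I*pi/9))
  = 0.
(Exp terms are combined using exp(i*s)*conj(exp(i*t)) = exp(i*(s-t)), and sums of them are collapsed using the identity that for every m > 1 the m distinct m-th roots of unity sum to 0, e.g. 1 + exp(2*I*pi/3) + exp(-2*I*pi/3) = 0.)
Dividing by |G| = 9 gives 0/9 = 0, matching the row-orthogonality relation <chi_6, chi_8> = [chi_6 = chi_8].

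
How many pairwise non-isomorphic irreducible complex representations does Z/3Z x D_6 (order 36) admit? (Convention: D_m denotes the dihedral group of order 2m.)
18

The number of irreducible complex representations of a finite group equals its number of conjugacy classes. For a direct product, #classes(G x H) = #classes(G) * #classes(H). Z/3Z has 3 classes (abelian), D_6 has 6 classes, so 3 * 6 = 18, so Z/3Z x D_6 (order 36) has exactly 18 irreducible complex representations.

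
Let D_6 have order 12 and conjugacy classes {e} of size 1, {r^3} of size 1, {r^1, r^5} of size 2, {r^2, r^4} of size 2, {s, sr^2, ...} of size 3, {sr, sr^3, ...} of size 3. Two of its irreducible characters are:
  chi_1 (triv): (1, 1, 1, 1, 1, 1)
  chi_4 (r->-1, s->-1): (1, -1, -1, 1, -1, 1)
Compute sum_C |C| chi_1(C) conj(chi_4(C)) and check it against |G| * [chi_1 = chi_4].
Sum = 0; so <chi_1, chi_4> = 0 (distinct irreducibles are orthogonal).

Explanation: Compute term by term over conjugacy classes (|C| * chi_1(C) * conj(chi_4(C))):
  1*(1)*conj(1) + 1*(1)*conj(-1) + 2*(1)*conj(-1) + 2*(1)*conj(1) + 3*(1)*conj(-1) + 3*(1)*conj(1)
  = (1) + (-1) + (-2) + (2) + (-3) + (3)
  = 0.
Dividing by |G| = 12 gives 0/12 = 0, matching the row-orthogonality relation <chi_1, chi_4> = [chi_1 = chi_4].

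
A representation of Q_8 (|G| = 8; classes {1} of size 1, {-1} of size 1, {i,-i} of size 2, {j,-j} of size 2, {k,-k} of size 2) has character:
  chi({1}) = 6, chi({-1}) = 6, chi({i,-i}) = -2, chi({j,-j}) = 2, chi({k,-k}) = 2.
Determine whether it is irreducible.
Not irreducible (reducible): <chi, chi> = 12 > 1.

Justification: <chi, chi> = (1/|G|) sum_C |C| * |chi(C)|^2 = (1/8)[1*|6|^2 + 1*|6|^2 + 2*|-2|^2 + 2*|2|^2 + 2*|2|^2]
  = (1/8)[(36) + (36) + (8) + (8) + (8)] = 96/8 = 12.
A character is irreducible iff <chi, chi> = 1, so this representation is reducible.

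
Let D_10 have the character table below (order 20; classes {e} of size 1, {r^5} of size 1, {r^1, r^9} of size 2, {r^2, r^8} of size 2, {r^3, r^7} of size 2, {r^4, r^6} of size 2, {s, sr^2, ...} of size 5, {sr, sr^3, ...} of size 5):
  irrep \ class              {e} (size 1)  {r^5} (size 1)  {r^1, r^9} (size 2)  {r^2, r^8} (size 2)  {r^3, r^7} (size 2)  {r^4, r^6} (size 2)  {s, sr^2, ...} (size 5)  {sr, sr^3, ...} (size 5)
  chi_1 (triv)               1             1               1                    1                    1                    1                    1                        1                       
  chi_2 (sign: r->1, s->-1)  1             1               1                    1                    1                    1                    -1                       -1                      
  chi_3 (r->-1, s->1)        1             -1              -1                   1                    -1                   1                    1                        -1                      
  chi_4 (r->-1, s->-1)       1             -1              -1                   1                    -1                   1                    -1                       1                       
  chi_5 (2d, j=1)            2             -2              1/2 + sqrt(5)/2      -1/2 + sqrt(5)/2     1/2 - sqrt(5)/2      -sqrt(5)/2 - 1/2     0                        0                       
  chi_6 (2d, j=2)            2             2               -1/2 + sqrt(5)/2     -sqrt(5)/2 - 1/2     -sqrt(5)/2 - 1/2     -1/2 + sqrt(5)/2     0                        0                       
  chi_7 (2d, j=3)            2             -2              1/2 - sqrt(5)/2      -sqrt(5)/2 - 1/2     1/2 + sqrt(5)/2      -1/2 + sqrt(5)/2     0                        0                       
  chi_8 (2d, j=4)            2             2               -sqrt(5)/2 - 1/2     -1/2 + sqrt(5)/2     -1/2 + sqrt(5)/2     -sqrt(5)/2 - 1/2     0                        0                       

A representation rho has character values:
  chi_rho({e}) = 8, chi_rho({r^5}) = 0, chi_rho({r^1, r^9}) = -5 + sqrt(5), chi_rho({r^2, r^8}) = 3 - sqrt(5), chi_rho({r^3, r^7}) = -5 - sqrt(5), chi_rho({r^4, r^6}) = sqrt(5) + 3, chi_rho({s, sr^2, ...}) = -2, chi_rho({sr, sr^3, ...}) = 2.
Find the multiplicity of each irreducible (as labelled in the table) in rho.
Multiplicities: chi_1: 0, chi_2: 0, chi_3: 1, chi_4: 3, chi_5: 0, chi_6: 2, chi_7: 0, chi_8: 0.

Working: Use <chi_rho, chi> = (1/|G|) sum_C |C| * chi_rho(C) * conj(chi(C)) with |G| = 20 for each irreducible chi in the table:
  <chi_rho, chi_1> = (1/20)[1*(8)*conj(1) + 1*(0)*conj(1) + 2*(-5 + sqrt(5))*conj(1) + 2*(3 - sqrt(5))*conj(1) + 2*(-5 - sqrt(5))*conj(1) + 2*(sqrt(5) + 3)*conj(1) + 5*(-2)*conj(1) + 5*(2)*conj(1)]
      = (1/20)[(8) + (0) + (-10 + 2*sqrt(5)) + (6 - 2*sqrt(5)) + (-10 - 2*sqrt(5)) + (2*sqrt(5) + 6) + (-10) + (10)] = 0/20 = 0
  <chi_rho, chi_2> = (1/20)[1*(8)*conj(1) + 1*(0)*conj(1) + 2*(-5 + sqrt(5))*conj(1) + 2*(3 - sqrt(5))*conj(1) + 2*(-5 - sqrt(5))*conj(1) + 2*(sqrt(5) + 3)*conj(1) + 5*(-2)*conj(-1) + 5*(2)*conj(-1)]
      = (1/20)[(8) + (0) + (-10 + 2*sqrt(5)) + (6 - 2*sqrt(5)) + (-10 - 2*sqrt(5)) + (2*sqrt(5) + 6) + (10) + (-10)] = 0/20 = 0
  <chi_rho, chi_3> = (1/20)[1*(8)*conj(1) + 1*(0)*conj(-1) + 2*(-5 + sqrt(5))*conj(-1) + 2*(3 - sqrt(5))*conj(1) + 2*(-5 - sqrt(5))*conj(-1) + 2*(sqrt(5) + 3)*conj(1) + 5*(-2)*conj(1) + 5*(2)*conj(-1)]
      = (1/20)[(8) + (0) + (10 - 2*sqrt(5)) + (6 - 2*sqrt(5)) + (2*sqrt(5) + 10) + (2*sqrt(5) + 6) + (-10) + (-10)] = 20/20 = 1
  <chi_rho, chi_4> = (1/20)[1*(8)*conj(1) + 1*(0)*conj(-1) + 2*(-5 + sqrt(5))*conj(-1) + 2*(3 - sqrt(5))*conj(1) + 2*(-5 - sqrt(5))*conj(-1) + 2*(sqrt(5) + 3)*conj(1) + 5*(-2)*conj(-1) + 5*(2)*conj(1)]
      = (1/20)[(8) + (0) + (10 - 2*sqrt(5)) + (6 - 2*sqrt(5)) + (2*sqrt(5) + 10) + (2*sqrt(5) + 6) + (10) + (10)] = 60/20 = 3
  <chi_rho, chi_5> = (1/20)[1*(8)*conj(2) + 1*(0)*conj(-2) + 2*(-5 + sqrt(5))*conj(1/2 + sqrt(5)/2) + 2*(3 - sqrt(5))*conj(-1/2 + sqrt(5)/2) + 2*(-5 - sqrt(5))*conj(1/2 - sqrt(5)/2) + 2*(sqrt(5) + 3)*conj(-sqrt(5)/2 - 1/2) + 5*(-2)*conj(0) + 5*(2)*conj(0)]
      = (1/20)[(16) + (0) + (-4*sqrt(5)) + (-8 + 4*sqrt(5)) + (4*sqrt(5)) + (-4*sqrt(5) - 8) + (0) + (0)] = 0/20 = 0
  <chi_rho, chi_6> = (1/20)[1*(8)*conj(2) + 1*(0)*conj(2) + 2*(-5 + sqrt(5))*conj(-1/2 + sqrt(5)/2) + 2*(3 - sqrt(5))*conj(-sqrt(5)/2 - 1/2) + 2*(-5 - sqrt(5))*conj(-sqrt(5)/2 - 1/2) + 2*(sqrt(5) + 3)*conj(-1/2 + sqrt(5)/2) + 5*(-2)*conj(0) + 5*(2)*conj(0)]
      = (1/20)[(16) + (0) + (10 - 6*sqrt(5)) + (2 - 2*sqrt(5)) + (10 + 6*sqrt(5)) + (2 + 2*sqrt(5)) + (0) + (0)] = 40/20 = 2
  <chi_rho, chi_7> = (1/20)[1*(8)*conj(2) + 1*(0)*conj(-2) + 2*(-5 + sqrt(5))*conj(1/2 - sqrt(5)/2) + 2*(3 - sqrt(5))*conj(-sqrt(5)/2 - 1/2) + 2*(-5 - sqrt(5))*conj(1/2 + sqrt(5)/2) + 2*(sqrt(5) + 3)*conj(-1/2 + sqrt(5)/2) + 5*(-2)*conj(0) + 5*(2)*conj(0)]
      = (1/20)[(16) + (0) + (-10 + 6*sqrt(5)) + (2 - 2*sqrt(5)) + (-6*sqrt(5) - 10) + (2 + 2*sqrt(5)) + (0) + (0)] = 0/20 = 0
  <chi_rho, chi_8> = (1/20)[1*(8)*conj(2) + 1*(0)*conj(2) + 2*(-5 + sqrt(5))*conj(-sqrt(5)/2 - 1/2) + 2*(3 - sqrt(5))*conj(-1/2 + sqrt(5)/2) + 2*(-5 - sqrt(5))*conj(-1/2 + sqrt(5)/2) + 2*(sqrt(5) + 3)*conj(-sqrt(5)/2 - 1/2) + 5*(-2)*conj(0) + 5*(2)*conj(0)]
      = (1/20)[(16) + (0) + (4*sqrt(5)) + (-8 + 4*sqrt(5)) + (-4*sqrt(5)) + (-4*sqrt(5) - 8) + (0) + (0)] = 0/20 = 0
Dimension check: dim(rho) = sum (mult * dim) = 0*1 + 0*1 + 1*1 + 3*1 + 0*2 + 2*2 + 0*2 + 0*2 = 8 = chi_rho(e) = 8.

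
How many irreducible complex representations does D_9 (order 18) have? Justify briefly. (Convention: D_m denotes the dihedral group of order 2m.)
6

Justification: The number of irreducible complex representations of a finite group equals its number of conjugacy classes. D_9 has 6 conjugacy classes ((n+3)/2 for n odd), so D_9 (order 18) has exactly 6 irreducible complex representations.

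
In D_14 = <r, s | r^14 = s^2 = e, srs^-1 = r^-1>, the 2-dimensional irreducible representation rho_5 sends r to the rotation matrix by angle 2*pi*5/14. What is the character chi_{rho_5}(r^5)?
chi_{rho_5}(r^5) = 2*cos(2*pi*5*5/14) = 2*cos(3*pi/7)

Argument: rho_5(r^5) is rotation by angle 2*pi*5*5/14, whose trace is 2*cos(2*pi*5*5/14) = 2*cos(3*pi/7).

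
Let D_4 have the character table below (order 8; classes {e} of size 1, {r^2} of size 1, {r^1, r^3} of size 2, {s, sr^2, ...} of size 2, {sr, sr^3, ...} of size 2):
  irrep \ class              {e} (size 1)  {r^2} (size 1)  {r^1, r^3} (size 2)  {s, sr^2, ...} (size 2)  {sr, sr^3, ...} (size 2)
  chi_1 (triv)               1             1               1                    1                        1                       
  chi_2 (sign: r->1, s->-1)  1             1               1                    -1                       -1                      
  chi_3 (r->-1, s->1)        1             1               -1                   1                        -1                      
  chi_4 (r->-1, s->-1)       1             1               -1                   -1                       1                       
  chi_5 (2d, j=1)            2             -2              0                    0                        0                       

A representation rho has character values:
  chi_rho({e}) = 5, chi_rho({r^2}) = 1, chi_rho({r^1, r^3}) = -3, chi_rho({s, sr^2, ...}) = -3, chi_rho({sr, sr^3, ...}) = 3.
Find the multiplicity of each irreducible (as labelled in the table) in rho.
Multiplicities: chi_1: 0, chi_2: 0, chi_3: 0, chi_4: 3, chi_5: 1.

Reasoning: Use <chi_rho, chi> = (1/|G|) sum_C |C| * chi_rho(C) * conj(chi(C)) with |G| = 8 for each irreducible chi in the table:
  <chi_rho, chi_1> = (1/8)[1*(5)*conj(1) + 1*(1)*conj(1) + 2*(-3)*conj(1) + 2*(-3)*conj(1) + 2*(3)*conj(1)]
      = (1/8)[(5) + (1) + (-6) + (-6) + (6)] = 0/8 = 0
  <chi_rho, chi_2> = (1/8)[1*(5)*conj(1) + 1*(1)*conj(1) + 2*(-3)*conj(1) + 2*(-3)*conj(-1) + 2*(3)*conj(-1)]
      = (1/8)[(5) + (1) + (-6) + (6) + (-6)] = 0/8 = 0
  <chi_rho, chi_3> = (1/8)[1*(5)*conj(1) + 1*(1)*conj(1) + 2*(-3)*conj(-1) + 2*(-3)*conj(1) + 2*(3)*conj(-1)]
      = (1/8)[(5) + (1) + (6) + (-6) + (-6)] = 0/8 = 0
  <chi_rho, chi_4> = (1/8)[1*(5)*conj(1) + 1*(1)*conj(1) + 2*(-3)*conj(-1) + 2*(-3)*conj(-1) + 2*(3)*conj(1)]
      = (1/8)[(5) + (1) + (6) + (6) + (6)] = 24/8 = 3
  <chi_rho, chi_5> = (1/8)[1*(5)*conj(2) + 1*(1)*conj(-2) + 2*(-3)*conj(0) + 2*(-3)*conj(0) + 2*(3)*conj(0)]
      = (1/8)[(10) + (-2) + (0) + (0) + (0)] = 8/8 = 1
Dimension check: dim(rho) = sum (mult * dim) = 0*1 + 0*1 + 0*1 + 3*1 + 1*2 = 5 = chi_rho(e) = 5.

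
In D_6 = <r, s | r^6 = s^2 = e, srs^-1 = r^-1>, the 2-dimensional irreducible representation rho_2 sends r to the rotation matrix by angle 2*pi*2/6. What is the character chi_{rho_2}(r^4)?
chi_{rho_2}(r^4) = 2*cos(2*pi*2*4/6) = -1

Solution. rho_2(r^4) is rotation by angle 2*pi*2*4/6, whose trace is 2*cos(2*pi*2*4/6) = -1.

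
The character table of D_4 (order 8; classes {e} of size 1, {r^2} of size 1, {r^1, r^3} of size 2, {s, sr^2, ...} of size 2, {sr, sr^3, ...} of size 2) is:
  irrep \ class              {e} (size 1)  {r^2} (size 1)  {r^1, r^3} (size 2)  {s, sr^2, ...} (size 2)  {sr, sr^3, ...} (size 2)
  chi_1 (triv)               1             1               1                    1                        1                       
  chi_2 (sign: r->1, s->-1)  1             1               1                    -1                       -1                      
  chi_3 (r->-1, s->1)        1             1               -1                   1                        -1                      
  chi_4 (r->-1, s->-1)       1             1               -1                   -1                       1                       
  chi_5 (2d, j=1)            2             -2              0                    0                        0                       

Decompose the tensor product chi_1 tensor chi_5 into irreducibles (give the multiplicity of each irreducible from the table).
chi_1 tensor chi_5 = chi_5 (all other irreducibles have multiplicity 0).

Reasoning: The character of a tensor product is the pointwise product (chi_1 * chi_5)(C) = chi_1(C) * chi_5(C):
  {e}: (1)*(2), {r^2}: (1)*(-2), {r^1, r^3}: (1)*(0), {s, sr^2, ...}: (1)*(0), {sr, sr^3, ...}: (1)*(0)
so (chi_1 * chi_5) takes values
  {e} -> 2, {r^2} -> -2, {r^1, r^3} -> 0, {s, sr^2, ...} -> 0, {sr, sr^3, ...} -> 0.
Now take the inner product of this character with each irreducible chi from the table, <chi_1*chi_5, chi> = (1/8) sum_C |C| (chi_1*chi_5)(C) conj(chi(C)):
  <chi_1*chi_5, chi_1> = (1/8)[1*(2)*conj(1) + 1*(-2)*conj(1) + 2*(0)*conj(1) + 2*(0)*conj(1) + 2*(0)*conj(1)]
      = (1/8)[(2) + (-2) + (0) + (0) + (0)] = 0/8 = 0
  <chi_1*chi_5, chi_2> = (1/8)[1*(2)*conj(1) + 1*(-2)*conj(1) + 2*(0)*conj(1) + 2*(0)*conj(-1) + 2*(0)*conj(-1)]
      = (1/8)[(2) + (-2) + (0) + (0) + (0)] = 0/8 = 0
  <chi_1*chi_5, chi_3> = (1/8)[1*(2)*conj(1) + 1*(-2)*conj(1) + 2*(0)*conj(-1) + 2*(0)*conj(1) + 2*(0)*conj(-1)]
      = (1/8)[(2) + (-2) + (0) + (0) + (0)] = 0/8 = 0
  <chi_1*chi_5, chi_4> = (1/8)[1*(2)*conj(1) + 1*(-2)*conj(1) + 2*(0)*conj(-1) + 2*(0)*conj(-1) + 2*(0)*conj(1)]
      = (1/8)[(2) + (-2) + (0) + (0) + (0)] = 0/8 = 0
  <chi_1*chi_5, chi_5> = (1/8)[1*(2)*conj(2) + 1*(-2)*conj(-2) + 2*(0)*conj(0) + 2*(0)*conj(0) + 2*(0)*conj(0)]
      = (1/8)[(4) + (4) + (0) + (0) + (0)] = 8/8 = 1
Hence the multiplicities are chi_5: 1. Dimension check: dim(chi_1)*dim(chi_5) = 1*2 = 2 and sum (mult * dim) = 1*2 = 2.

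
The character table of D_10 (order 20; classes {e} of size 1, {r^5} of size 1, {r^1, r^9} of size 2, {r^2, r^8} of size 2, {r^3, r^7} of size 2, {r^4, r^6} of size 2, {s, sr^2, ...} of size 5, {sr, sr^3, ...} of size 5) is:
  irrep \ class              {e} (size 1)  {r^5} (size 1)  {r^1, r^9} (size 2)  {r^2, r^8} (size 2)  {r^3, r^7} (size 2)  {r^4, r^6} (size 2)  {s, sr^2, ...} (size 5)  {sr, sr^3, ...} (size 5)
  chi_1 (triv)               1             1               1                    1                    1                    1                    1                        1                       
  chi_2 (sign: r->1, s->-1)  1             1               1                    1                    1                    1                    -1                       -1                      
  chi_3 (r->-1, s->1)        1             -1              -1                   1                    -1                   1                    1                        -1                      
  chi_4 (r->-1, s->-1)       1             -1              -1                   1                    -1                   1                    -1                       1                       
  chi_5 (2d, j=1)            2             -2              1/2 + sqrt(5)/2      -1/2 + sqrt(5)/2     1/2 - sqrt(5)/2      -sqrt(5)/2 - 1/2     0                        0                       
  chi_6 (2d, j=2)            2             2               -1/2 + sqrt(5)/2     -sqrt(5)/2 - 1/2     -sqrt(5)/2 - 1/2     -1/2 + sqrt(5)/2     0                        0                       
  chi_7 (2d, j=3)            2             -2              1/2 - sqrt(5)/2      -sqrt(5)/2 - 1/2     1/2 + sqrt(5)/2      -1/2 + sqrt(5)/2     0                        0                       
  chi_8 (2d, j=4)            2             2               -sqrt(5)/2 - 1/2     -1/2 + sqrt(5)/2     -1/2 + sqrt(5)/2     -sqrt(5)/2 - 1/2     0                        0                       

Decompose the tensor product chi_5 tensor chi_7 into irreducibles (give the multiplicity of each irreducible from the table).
chi_5 tensor chi_7 = chi_6 + chi_8 (all other irreducibles have multiplicity 0).

Solution. The character of a tensor product is the pointwise product (chi_5 * chi_7)(C) = chi_5(C) * chi_7(C):
  {e}: (2)*(2), {r^5}: (-2)*(-2), {r^1, r^9}: (1/2 + sqrt(5)/2)*(1/2 - sqrt(5)/2), {r^2, r^8}: (-1/2 + sqrt(5)/2)*(-sqrt(5)/2 - 1/2), {r^3, r^7}: (1/2 - sqrt(5)/2)*(1/2 + sqrt(5)/2), {r^4, r^6}: (-sqrt(5)/2 - 1/2)*(-1/2 + sqrt(5)/2), {s, sr^2, ...}: (0)*(0), {sr, sr^3, ...}: (0)*(0)
so (chi_5 * chi_7) takes values
  {e} -> 4, {r^5} -> 4, {r^1, r^9} -> -1, {r^2, r^8} -> -1, {r^3, r^7} -> -1, {r^4, r^6} -> -1, {s, sr^2, ...} -> 0, {sr, sr^3, ...} -> 0.
Now take the inner product of this character with each irreducible chi from the table, <chi_5*chi_7, chi> = (1/20) sum_C |C| (chi_5*chi_7)(C) conj(chi(C)):
  <chi_5*chi_7, chi_1> = (1/20)[1*(4)*conj(1) + 1*(4)*conj(1) + 2*(-1)*conj(1) + 2*(-1)*conj(1) + 2*(-1)*conj(1) + 2*(-1)*conj(1) + 5*(0)*conj(1) + 5*(0)*conj(1)]
      = (1/20)[(4) + (4) + (-2) + (-2) + (-2) + (-2) + (0) + (0)] = 0/20 = 0
  <chi_5*chi_7, chi_2> = (1/20)[1*(4)*conj(1) + 1*(4)*conj(1) + 2*(-1)*conj(1) + 2*(-1)*conj(1) + 2*(-1)*conj(1) + 2*(-1)*conj(1) + 5*(0)*conj(-1) + 5*(0)*conj(-1)]
      = (1/20)[(4) + (4) + (-2) + (-2) + (-2) + (-2) + (0) + (0)] = 0/20 = 0
  <chi_5*chi_7, chi_3> = (1/20)[1*(4)*conj(1) + 1*(4)*conj(-1) + 2*(-1)*conj(-1) + 2*(-1)*conj(1) + 2*(-1)*conj(-1) + 2*(-1)*conj(1) + 5*(0)*conj(1) + 5*(0)*conj(-1)]
      = (1/20)[(4) + (-4) + (2) + (-2) + (2) + (-2) + (0) + (0)] = 0/20 = 0
  <chi_5*chi_7, chi_4> = (1/20)[1*(4)*conj(1) + 1*(4)*conj(-1) + 2*(-1)*conj(-1) + 2*(-1)*conj(1) + 2*(-1)*conj(-1) + 2*(-1)*conj(1) + 5*(0)*conj(-1) + 5*(0)*conj(1)]
      = (1/20)[(4) + (-4) + (2) + (-2) + (2) + (-2) + (0) + (0)] = 0/20 = 0
  <chi_5*chi_7, chi_5> = (1/20)[1*(4)*conj(2) + 1*(4)*conj(-2) + 2*(-1)*conj(1/2 + sqrt(5)/2) + 2*(-1)*conj(-1/2 + sqrt(5)/2) + 2*(-1)*conj(1/2 - sqrt(5)/2) + 2*(-1)*conj(-sqrt(5)/2 - 1/2) + 5*(0)*conj(0) + 5*(0)*conj(0)]
      = (1/20)[(8) + (-8) + (-sqrt(5) - 1) + (1 - sqrt(5)) + (-1 + sqrt(5)) + (1 + sqrt(5)) + (0) + (0)] = 0/20 = 0
  <chi_5*chi_7, chi_6> = (1/20)[1*(4)*conj(2) + 1*(4)*conj(2) + 2*(-1)*conj(-1/2 + sqrt(5)/2) + 2*(-1)*conj(-sqrt(5)/2 - 1/2) + 2*(-1)*conj(-sqrt(5)/2 - 1/2) + 2*(-1)*conj(-1/2 + sqrt(5)/2) + 5*(0)*conj(0) + 5*(0)*conj(0)]
      = (1/20)[(8) + (8) + (1 - sqrt(5)) + (1 + sqrt(5)) + (1 + sqrt(5)) + (1 - sqrt(5)) + (0) + (0)] = 20/20 = 1
  <chi_5*chi_7, chi_7> = (1/20)[1*(4)*conj(2) + 1*(4)*conj(-2) + 2*(-1)*conj(1/2 - sqrt(5)/2) + 2*(-1)*conj(-sqrt(5)/2 - 1/2) + 2*(-1)*conj(1/2 + sqrt(5)/2) + 2*(-1)*conj(-1/2 + sqrt(5)/2) + 5*(0)*conj(0) + 5*(0)*conj(0)]
      = (1/20)[(8) + (-8) + (-1 + sqrt(5)) + (1 + sqrt(5)) + (-sqrt(5) - 1) + (1 - sqrt(5)) + (0) + (0)] = 0/20 = 0
  <chi_5*chi_7, chi_8> = (1/20)[1*(4)*conj(2) + 1*(4)*conj(2) + 2*(-1)*conj(-sqrt(5)/2 - 1/2) + 2*(-1)*conj(-1/2 + sqrt(5)/2) + 2*(-1)*conj(-1/2 + sqrt(5)/2) + 2*(-1)*conj(-sqrt(5)/2 - 1/2) + 5*(0)*conj(0) + 5*(0)*conj(0)]
      = (1/20)[(8) + (8) + (1 + sqrt(5)) + (1 - sqrt(5)) + (1 - sqrt(5)) + (1 + sqrt(5)) + (0) + (0)] = 20/20 = 1
Hence the multiplicities are chi_6: 1, chi_8: 1. Dimension check: dim(chi_5)*dim(chi_7) = 2*2 = 4 and sum (mult * dim) = 1*2 + 1*2 = 4.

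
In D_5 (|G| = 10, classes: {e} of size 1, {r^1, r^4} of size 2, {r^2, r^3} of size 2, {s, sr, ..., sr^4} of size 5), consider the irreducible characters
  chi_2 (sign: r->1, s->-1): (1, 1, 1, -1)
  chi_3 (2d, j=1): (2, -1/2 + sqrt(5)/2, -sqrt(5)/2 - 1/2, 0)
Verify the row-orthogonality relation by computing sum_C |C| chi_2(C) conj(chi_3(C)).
Sum = 0; so <chi_2, chi_3> = 0 (distinct irreducibles are orthogonal).

Compute term by term over conjugacy classes (|C| * chi_2(C) * conj(chi_3(C))):
  1*(1)*conj(2) + 2*(1)*conj(-1/2 + sqrt(5)/2) + 2*(1)*conj(-sqrt(5)/2 - 1/2) + 5*(-1)*conj(0)
  = (2) + (-1 + sqrt(5)) + (-sqrt(5) - 1) + (0)
  = 0.
Dividing by |G| = 10 gives 0/10 = 0, matching the row-orthogonality relation <chi_2, chi_3> = [chi_2 = chi_3].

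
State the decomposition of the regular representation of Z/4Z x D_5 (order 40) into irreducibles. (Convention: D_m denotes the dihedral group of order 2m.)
Each irreducible V_i of dimension d_i appears with multiplicity d_i, i.e. rho_reg = (direct sum over all irreducibles V_i) d_i V_i. The irreducible dimensions for Z/4Z x D_5 are 1, 1, 1, 1, 1, 1, 1, 1, 2, 2, 2, 2, 2, 2, 2, 2: 8 irreducibles of dimension 1, each with multiplicity 1; 8 irreducibles of dimension 2, each with multiplicity 2. Total dimension 8*1*1 + 8*2*2 = 40 = |G|.

Working: General theorem: in the regular representation of a finite group G, each irreducible appears with multiplicity equal to its dimension. Check: dim(rho_reg) = sum d_i^2 = 1 + 1 + 1 + 1 + 1 + 1 + 1 + 1 + 4 + 4 + 4 + 4 + 4 + 4 + 4 + 4 = 40 = |G|.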